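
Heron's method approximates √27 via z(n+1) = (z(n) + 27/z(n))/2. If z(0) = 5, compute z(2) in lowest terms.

1351/260

z(1) = (5 + 27/5)/2 = 26/5.
z(2) = (26/5 + 27/(26/5))/2 = 1351/260.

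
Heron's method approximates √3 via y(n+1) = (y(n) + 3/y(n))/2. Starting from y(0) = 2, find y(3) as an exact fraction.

18817/10864

y(1) = (2 + 3/2)/2 = 7/4.
y(2) = (7/4 + 3/(7/4))/2 = 97/56.
y(3) = (97/56 + 3/(97/56))/2 = 18817/10864.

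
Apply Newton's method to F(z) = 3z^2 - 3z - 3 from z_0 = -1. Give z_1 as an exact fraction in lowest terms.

-2/3

F'(z) = 6z - 3.
F(-1) = 3, F'(-1) = -9, so z_1 = (-1) - 3/(-9) = -2/3.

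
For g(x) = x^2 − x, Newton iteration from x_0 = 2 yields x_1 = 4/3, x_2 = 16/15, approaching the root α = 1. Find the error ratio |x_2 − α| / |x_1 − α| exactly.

1/5

x_1 − α = 4/3 − 1 = 1/3, so |x_1 − α| = 1/3.
x_2 − α = 16/15 − 1 = 1/15, so |x_2 − α| = 1/15.
Ratio = (1/15) / (1/3) = 1/5.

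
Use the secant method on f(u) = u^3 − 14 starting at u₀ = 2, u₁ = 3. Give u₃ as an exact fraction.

f(2) = −6, f(3) = 13. u₂ = 3 − 13·(3 − 2)/(13 − (−6)) = 44/19.
f(3) = 13, f(44/19) = −10842/6859. u₃ = (44/19) − (−10842/6859)·((44/19) − 3)/((−10842/6859) − 13) = 18386/7693.

18386/7693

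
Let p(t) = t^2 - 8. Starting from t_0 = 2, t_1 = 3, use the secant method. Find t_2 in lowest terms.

p(2) = -4, p(3) = 1. t_2 = 3 - 1·(3 - 2)/(1 - (-4)) = 14/5.

14/5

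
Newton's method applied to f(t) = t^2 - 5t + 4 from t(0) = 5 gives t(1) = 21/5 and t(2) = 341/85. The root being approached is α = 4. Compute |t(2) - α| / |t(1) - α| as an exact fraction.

1/17

t(1) - α = 21/5 - 4 = 1/5, so |t(1) - α| = 1/5.
t(2) - α = 341/85 - 4 = 1/85, so |t(2) - α| = 1/85.
Ratio = (1/85) / (1/5) = 1/17.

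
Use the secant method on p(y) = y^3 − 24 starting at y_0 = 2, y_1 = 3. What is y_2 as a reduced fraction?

p(2) = −16, p(3) = 3. y_2 = 3 − 3·(3 − 2)/(3 − (−16)) = 54/19.

54/19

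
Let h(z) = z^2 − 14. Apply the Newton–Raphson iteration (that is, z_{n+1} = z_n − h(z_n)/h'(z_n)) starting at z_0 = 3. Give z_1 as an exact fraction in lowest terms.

h'(z) = 2z.
h(3) = −5, h'(3) = 6, so z_1 = 3 − (−5)/6 = 23/6.

23/6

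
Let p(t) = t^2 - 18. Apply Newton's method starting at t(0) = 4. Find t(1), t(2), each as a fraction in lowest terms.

t(1) = 17/4, t(2) = 577/136

p'(t) = 2t.
p(4) = -2, p'(4) = 8, so t(1) = 4 - (-2)/8 = 17/4.
p(17/4) = 1/16, p'(17/4) = 17/2, so t(2) = (17/4) - (1/16)/(17/2) = 577/136.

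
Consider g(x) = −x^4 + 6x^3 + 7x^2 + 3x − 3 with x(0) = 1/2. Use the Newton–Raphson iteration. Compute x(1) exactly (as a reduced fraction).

97/224

g'(x) = −4x^3 + 18x^2 + 14x + 3.
g(1/2) = 15/16, g'(1/2) = 14, so x(1) = (1/2) − (15/16)/14 = 97/224.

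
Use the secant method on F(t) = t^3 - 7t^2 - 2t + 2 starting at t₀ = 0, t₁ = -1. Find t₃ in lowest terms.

F(0) = 2, F(-1) = -4. t₂ = (-1) - (-4)·((-1) - 0)/((-4) - 2) = -1/3.
F(-1) = -4, F(-1/3) = 50/27. t₃ = (-1/3) - (50/27)·((-1/3) - (-1))/((50/27) - (-4)) = -43/79.

-43/79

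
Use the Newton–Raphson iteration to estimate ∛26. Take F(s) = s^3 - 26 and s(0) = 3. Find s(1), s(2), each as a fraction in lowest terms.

F'(s) = 3s^2.
F(3) = 1, F'(3) = 27, so s(1) = 3 - 1/27 = 80/27.
F(80/27) = 242/19683, F'(80/27) = 6400/243, so s(2) = (80/27) - (242/19683)/(6400/243) = 767879/259200.

s(1) = 80/27, s(2) = 767879/259200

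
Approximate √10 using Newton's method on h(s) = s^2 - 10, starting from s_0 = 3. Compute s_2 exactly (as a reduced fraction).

h'(s) = 2s.
h(3) = -1, h'(3) = 6, so s_1 = 3 - (-1)/6 = 19/6.
h(19/6) = 1/36, h'(19/6) = 19/3, so s_2 = (19/6) - (1/36)/(19/3) = 721/228.

721/228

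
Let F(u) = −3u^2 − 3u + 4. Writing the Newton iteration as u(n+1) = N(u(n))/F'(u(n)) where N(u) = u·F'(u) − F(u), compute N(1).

F'(u) = −6u − 3.
N(u) = u·F'(u) − F(u) = u·(−6u − 3) − (−3u^2 − 3u + 4) = −3u^2 − 4.
N(1) = −7.

−7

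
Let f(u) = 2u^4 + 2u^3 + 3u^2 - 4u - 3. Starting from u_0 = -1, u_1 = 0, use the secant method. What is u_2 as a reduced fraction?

-3/7

f(-1) = 4, f(0) = -3. u_2 = 0 - (-3)·(0 - (-1))/((-3) - 4) = -3/7.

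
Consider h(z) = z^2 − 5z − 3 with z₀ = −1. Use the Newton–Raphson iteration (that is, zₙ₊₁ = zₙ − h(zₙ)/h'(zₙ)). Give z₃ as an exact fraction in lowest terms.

−298372/551131

h'(z) = 2z − 5.
h(−1) = 3, h'(−1) = −7, so z₁ = (−1) − 3/(−7) = −4/7.
h(−4/7) = 9/49, h'(−4/7) = −43/7, so z₂ = (−4/7) − (9/49)/(−43/7) = −163/301.
h(−163/301) = 81/90601, h'(−163/301) = −1831/301, so z₃ = (−163/301) − (81/90601)/(−1831/301) = −298372/551131.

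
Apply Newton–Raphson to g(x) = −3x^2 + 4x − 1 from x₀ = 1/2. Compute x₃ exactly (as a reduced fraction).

g'(x) = −6x + 4.
g(1/2) = 1/4, g'(1/2) = 1, so x₁ = (1/2) − (1/4)/1 = 1/4.
g(1/4) = −3/16, g'(1/4) = 5/2, so x₂ = (1/4) − (−3/16)/(5/2) = 13/40.
g(13/40) = −27/1600, g'(13/40) = 41/20, so x₃ = (13/40) − (−27/1600)/(41/20) = 1093/3280.

1093/3280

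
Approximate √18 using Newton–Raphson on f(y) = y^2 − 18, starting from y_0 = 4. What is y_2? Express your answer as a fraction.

f'(y) = 2y.
f(4) = −2, f'(4) = 8, so y_1 = 4 − (−2)/8 = 17/4.
f(17/4) = 1/16, f'(17/4) = 17/2, so y_2 = (17/4) − (1/16)/(17/2) = 577/136.

577/136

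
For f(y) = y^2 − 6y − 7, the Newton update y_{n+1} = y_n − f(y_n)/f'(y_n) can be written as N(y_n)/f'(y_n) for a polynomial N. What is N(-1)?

8

f'(y) = 2y − 6.
N(y) = y·f'(y) − f(y) = y·(2y − 6) − (y^2 − 6y − 7) = y^2 + 7.
N(-1) = 8.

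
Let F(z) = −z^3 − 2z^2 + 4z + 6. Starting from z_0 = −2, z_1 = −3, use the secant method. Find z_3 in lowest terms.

F(−2) = −2, F(−3) = 3. z_2 = (−3) − 3·((−3) − (−2))/(3 − (−2)) = −12/5.
F(−3) = 3, F(−12/5) = −162/125. z_3 = (−12/5) − (−162/125)·((−12/5) − (−3))/((−162/125) − 3) = −462/179.

−462/179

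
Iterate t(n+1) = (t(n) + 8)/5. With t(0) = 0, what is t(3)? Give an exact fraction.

t(1) = (0 + 8)/5 = 8/5.
t(2) = ((8/5) + 8)/5 = 48/25.
t(3) = ((48/25) + 8)/5 = 248/125.

248/125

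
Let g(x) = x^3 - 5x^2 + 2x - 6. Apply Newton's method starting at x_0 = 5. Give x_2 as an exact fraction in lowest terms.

g'(x) = 3x^2 - 10x + 2.
g(5) = 4, g'(5) = 27, so x_1 = 5 - 4/27 = 131/27.
g(131/27) = 4256/19683, g'(131/27) = 5857/243, so x_2 = (131/27) - (4256/19683)/(5857/243) = 2297545/474417.

2297545/474417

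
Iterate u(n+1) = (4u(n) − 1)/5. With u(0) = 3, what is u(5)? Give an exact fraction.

u(1) = (4·3 − 1)/5 = 11/5.
u(2) = (4·(11/5) − 1)/5 = 39/25.
u(3) = (4·(39/25) − 1)/5 = 131/125.
u(4) = (4·(131/125) − 1)/5 = 399/625.
u(5) = (4·(399/625) − 1)/5 = 971/3125.

971/3125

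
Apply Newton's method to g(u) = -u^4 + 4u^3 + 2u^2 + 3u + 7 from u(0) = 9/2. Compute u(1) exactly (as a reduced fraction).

7483/1608

g'(u) = -4u^3 + 12u^2 + 4u + 3.
g(9/2) = 247/16, g'(9/2) = -201/2, so u(1) = (9/2) - (247/16)/(-201/2) = 7483/1608.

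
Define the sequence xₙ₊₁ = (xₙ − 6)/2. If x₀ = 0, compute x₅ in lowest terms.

x₁ = (0 − 6)/2 = −3.
x₂ = ((−3) − 6)/2 = −9/2.
x₃ = ((−9/2) − 6)/2 = −21/4.
x₄ = ((−21/4) − 6)/2 = −45/8.
x₅ = ((−45/8) − 6)/2 = −93/16.

−93/16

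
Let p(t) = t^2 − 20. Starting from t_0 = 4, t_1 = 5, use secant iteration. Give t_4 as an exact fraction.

p(4) = −4, p(5) = 5. t_2 = 5 − 5·(5 − 4)/(5 − (−4)) = 40/9.
p(5) = 5, p(40/9) = −20/81. t_3 = (40/9) − (−20/81)·((40/9) − 5)/((−20/81) − 5) = 76/17.
p(40/9) = −20/81, p(76/17) = −4/289. t_4 = (76/17) − (−4/289)·((76/17) − (40/9))/((−4/289) − (−20/81)) = 1525/341.

1525/341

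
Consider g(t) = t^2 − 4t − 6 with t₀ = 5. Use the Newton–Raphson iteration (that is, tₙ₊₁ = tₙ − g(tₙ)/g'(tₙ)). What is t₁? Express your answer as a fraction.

31/6

g'(t) = 2t − 4.
g(5) = −1, g'(5) = 6, so t₁ = 5 − (−1)/6 = 31/6.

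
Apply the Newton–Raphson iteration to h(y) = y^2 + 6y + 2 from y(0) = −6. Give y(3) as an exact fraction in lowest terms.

−68833/12192

h'(y) = 2y + 6.
h(−6) = 2, h'(−6) = −6, so y(1) = (−6) − 2/(−6) = −17/3.
h(−17/3) = 1/9, h'(−17/3) = −16/3, so y(2) = (−17/3) − (1/9)/(−16/3) = −271/48.
h(−271/48) = 1/2304, h'(−271/48) = −127/24, so y(3) = (−271/48) − (1/2304)/(−127/24) = −68833/12192.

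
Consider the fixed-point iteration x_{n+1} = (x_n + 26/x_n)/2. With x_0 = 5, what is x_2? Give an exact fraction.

x_1 = (5 + 26/5)/2 = 51/10.
x_2 = (51/10 + 26/(51/10))/2 = 5201/1020.

5201/1020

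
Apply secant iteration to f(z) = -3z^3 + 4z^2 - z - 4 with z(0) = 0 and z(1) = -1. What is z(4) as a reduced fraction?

-62737/84657

f(0) = -4, f(-1) = 4. z(2) = (-1) - 4·((-1) - 0)/(4 - (-4)) = -1/2.
f(-1) = 4, f(-1/2) = -17/8. z(3) = (-1/2) - (-17/8)·((-1/2) - (-1))/((-17/8) - 4) = -33/49.
f(-1/2) = -17/8, f(-33/49) = -70108/117649. z(4) = (-33/49) - (-70108/117649)·((-33/49) - (-1/2))/((-70108/117649) - (-17/8)) = -62737/84657.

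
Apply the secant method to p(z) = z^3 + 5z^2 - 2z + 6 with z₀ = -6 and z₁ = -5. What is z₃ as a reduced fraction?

-44979/8071

p(-6) = -18, p(-5) = 16. z₂ = (-5) - 16·((-5) - (-6))/(16 - (-18)) = -93/17.
p(-5) = 16, p(-93/17) = 14040/4913. z₃ = (-93/17) - (14040/4913)·((-93/17) - (-5))/((14040/4913) - 16) = -44979/8071.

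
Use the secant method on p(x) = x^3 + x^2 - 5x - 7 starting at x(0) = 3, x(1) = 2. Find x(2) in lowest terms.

43/19

p(3) = 14, p(2) = -5. x(2) = 2 - (-5)·(2 - 3)/((-5) - 14) = 43/19.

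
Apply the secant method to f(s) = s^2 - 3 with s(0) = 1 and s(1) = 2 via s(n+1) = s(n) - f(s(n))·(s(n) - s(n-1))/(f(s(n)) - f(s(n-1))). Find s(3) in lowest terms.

f(1) = -2, f(2) = 1. s(2) = 2 - 1·(2 - 1)/(1 - (-2)) = 5/3.
f(2) = 1, f(5/3) = -2/9. s(3) = (5/3) - (-2/9)·((5/3) - 2)/((-2/9) - 1) = 19/11.

19/11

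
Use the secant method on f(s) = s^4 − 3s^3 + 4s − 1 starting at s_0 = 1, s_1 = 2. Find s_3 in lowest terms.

f(1) = 1, f(2) = −1. s_2 = 2 − (−1)·(2 − 1)/((−1) − 1) = 3/2.
f(2) = −1, f(3/2) = −1/16. s_3 = (3/2) − (−1/16)·((3/2) − 2)/((−1/16) − (−1)) = 22/15.

22/15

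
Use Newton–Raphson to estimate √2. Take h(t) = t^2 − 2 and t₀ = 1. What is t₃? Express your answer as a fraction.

h'(t) = 2t.
h(1) = −1, h'(1) = 2, so t₁ = 1 − (−1)/2 = 3/2.
h(3/2) = 1/4, h'(3/2) = 3, so t₂ = (3/2) − (1/4)/3 = 17/12.
h(17/12) = 1/144, h'(17/12) = 17/6, so t₃ = (17/12) − (1/144)/(17/6) = 577/408.

577/408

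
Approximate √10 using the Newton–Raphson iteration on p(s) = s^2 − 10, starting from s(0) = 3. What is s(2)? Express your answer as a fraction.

p'(s) = 2s.
p(3) = −1, p'(3) = 6, so s(1) = 3 − (−1)/6 = 19/6.
p(19/6) = 1/36, p'(19/6) = 19/3, so s(2) = (19/6) − (1/36)/(19/3) = 721/228.

721/228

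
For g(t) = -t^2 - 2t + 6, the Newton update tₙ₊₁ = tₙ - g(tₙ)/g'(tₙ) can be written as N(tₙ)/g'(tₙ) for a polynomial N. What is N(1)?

g'(t) = -2t - 2.
N(t) = t·g'(t) - g(t) = t·(-2t - 2) - (-t^2 - 2t + 6) = -t^2 - 6.
N(1) = -7.

-7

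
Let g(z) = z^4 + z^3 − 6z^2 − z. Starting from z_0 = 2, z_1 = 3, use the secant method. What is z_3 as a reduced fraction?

16658136/8083621

g(2) = −2, g(3) = 51. z_2 = 3 − 51·(3 − 2)/(51 − (−2)) = 108/53.
g(3) = 51, g(108/53) = −9850140/7890481. z_3 = (108/53) − (−9850140/7890481)·((108/53) − 3)/((−9850140/7890481) − 51) = 16658136/8083621.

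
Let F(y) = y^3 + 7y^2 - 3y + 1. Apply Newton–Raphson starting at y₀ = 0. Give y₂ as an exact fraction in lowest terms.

F'(y) = 3y^2 + 14y - 3.
F(0) = 1, F'(0) = -3, so y₁ = 0 - 1/(-3) = 1/3.
F(1/3) = 22/27, F'(1/3) = 2, so y₂ = (1/3) - (22/27)/2 = -2/27.

-2/27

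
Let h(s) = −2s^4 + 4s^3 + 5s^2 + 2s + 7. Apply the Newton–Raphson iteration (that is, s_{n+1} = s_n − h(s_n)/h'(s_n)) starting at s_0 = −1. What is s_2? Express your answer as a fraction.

h'(s) = −8s^3 + 12s^2 + 10s + 2.
h(−1) = 4, h'(−1) = 12, so s_1 = (−1) − 4/12 = −4/3.
h(−4/3) = −209/81, h'(−4/3) = 782/27, so s_2 = (−4/3) − (−209/81)/(782/27) = −973/782.

−973/782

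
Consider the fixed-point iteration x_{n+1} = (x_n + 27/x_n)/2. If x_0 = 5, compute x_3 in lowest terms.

x_1 = (5 + 27/5)/2 = 26/5.
x_2 = (26/5 + 27/(26/5))/2 = 1351/260.
x_3 = (1351/260 + 27/(1351/260))/2 = 3650401/702520.

3650401/702520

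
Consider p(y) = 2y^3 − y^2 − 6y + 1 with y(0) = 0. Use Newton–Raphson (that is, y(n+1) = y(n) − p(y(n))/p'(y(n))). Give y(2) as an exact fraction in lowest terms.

109/666

p'(y) = 6y^2 − 2y − 6.
p(0) = 1, p'(0) = −6, so y(1) = 0 − 1/(−6) = 1/6.
p(1/6) = −1/54, p'(1/6) = −37/6, so y(2) = (1/6) − (−1/54)/(−37/6) = 109/666.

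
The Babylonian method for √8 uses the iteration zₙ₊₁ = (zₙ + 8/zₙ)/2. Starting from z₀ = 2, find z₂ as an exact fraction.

z₁ = (2 + 8/2)/2 = 3.
z₂ = (3 + 8/3)/2 = 17/6.

17/6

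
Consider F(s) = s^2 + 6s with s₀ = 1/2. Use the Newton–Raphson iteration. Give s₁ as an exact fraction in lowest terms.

1/28

F'(s) = 2s + 6.
F(1/2) = 13/4, F'(1/2) = 7, so s₁ = (1/2) − (13/4)/7 = 1/28.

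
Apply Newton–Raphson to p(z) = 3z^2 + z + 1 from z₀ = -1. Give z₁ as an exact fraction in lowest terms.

p'(z) = 6z + 1.
p(-1) = 3, p'(-1) = -5, so z₁ = (-1) - 3/(-5) = -2/5.

-2/5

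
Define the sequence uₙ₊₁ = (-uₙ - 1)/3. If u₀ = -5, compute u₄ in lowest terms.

u₁ = (-(-5) - 1)/3 = 4/3.
u₂ = (-(4/3) - 1)/3 = -7/9.
u₃ = (-(-7/9) - 1)/3 = -2/27.
u₄ = (-(-2/27) - 1)/3 = -25/81.

-25/81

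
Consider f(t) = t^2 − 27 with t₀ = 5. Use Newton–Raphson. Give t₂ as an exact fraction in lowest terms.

f'(t) = 2t.
f(5) = −2, f'(5) = 10, so t₁ = 5 − (−2)/10 = 26/5.
f(26/5) = 1/25, f'(26/5) = 52/5, so t₂ = (26/5) − (1/25)/(52/5) = 1351/260.

1351/260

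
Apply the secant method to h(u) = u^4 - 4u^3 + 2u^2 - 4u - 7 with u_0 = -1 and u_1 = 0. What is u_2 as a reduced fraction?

h(-1) = 4, h(0) = -7. u_2 = 0 - (-7)·(0 - (-1))/((-7) - 4) = -7/11.

-7/11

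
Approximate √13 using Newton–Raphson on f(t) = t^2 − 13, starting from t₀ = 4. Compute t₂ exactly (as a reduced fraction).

1673/464

f'(t) = 2t.
f(4) = 3, f'(4) = 8, so t₁ = 4 − 3/8 = 29/8.
f(29/8) = 9/64, f'(29/8) = 29/4, so t₂ = (29/8) − (9/64)/(29/4) = 1673/464.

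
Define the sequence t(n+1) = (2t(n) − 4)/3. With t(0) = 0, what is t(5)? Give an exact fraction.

−844/243

t(1) = (2·0 − 4)/3 = −4/3.
t(2) = (2·(−4/3) − 4)/3 = −20/9.
t(3) = (2·(−20/9) − 4)/3 = −76/27.
t(4) = (2·(−76/27) − 4)/3 = −260/81.
t(5) = (2·(−260/81) − 4)/3 = −844/243.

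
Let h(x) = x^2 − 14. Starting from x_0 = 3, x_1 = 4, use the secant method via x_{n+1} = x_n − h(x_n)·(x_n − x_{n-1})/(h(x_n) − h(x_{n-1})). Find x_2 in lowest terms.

h(3) = −5, h(4) = 2. x_2 = 4 − 2·(4 − 3)/(2 − (−5)) = 26/7.

26/7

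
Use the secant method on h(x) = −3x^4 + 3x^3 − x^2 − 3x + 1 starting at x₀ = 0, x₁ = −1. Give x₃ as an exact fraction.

−203/395

h(0) = 1, h(−1) = −3. x₂ = (−1) − (−3)·((−1) − 0)/((−3) − 1) = −1/4.
h(−1) = −3, h(−1/4) = 417/256. x₃ = (−1/4) − (417/256)·((−1/4) − (−1))/((417/256) − (−3)) = −203/395.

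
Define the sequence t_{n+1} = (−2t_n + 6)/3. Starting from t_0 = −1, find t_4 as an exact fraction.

62/81

t_1 = (−2·(−1) + 6)/3 = 8/3.
t_2 = (−2·(8/3) + 6)/3 = 2/9.
t_3 = (−2·(2/9) + 6)/3 = 50/27.
t_4 = (−2·(50/27) + 6)/3 = 62/81.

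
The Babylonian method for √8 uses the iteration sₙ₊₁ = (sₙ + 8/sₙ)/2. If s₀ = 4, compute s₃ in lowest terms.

s₁ = (4 + 8/4)/2 = 3.
s₂ = (3 + 8/3)/2 = 17/6.
s₃ = (17/6 + 8/(17/6))/2 = 577/204.

577/204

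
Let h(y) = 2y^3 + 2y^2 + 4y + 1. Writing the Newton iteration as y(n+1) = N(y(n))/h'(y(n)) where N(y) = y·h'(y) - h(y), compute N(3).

125

h'(y) = 6y^2 + 4y + 4.
N(y) = y·h'(y) - h(y) = y·(6y^2 + 4y + 4) - (2y^3 + 2y^2 + 4y + 1) = 4y^3 + 2y^2 - 1.
N(3) = 125.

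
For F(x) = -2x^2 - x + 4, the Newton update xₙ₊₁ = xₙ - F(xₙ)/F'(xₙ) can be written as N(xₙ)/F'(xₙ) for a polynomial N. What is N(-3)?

F'(x) = -4x - 1.
N(x) = x·F'(x) - F(x) = x·(-4x - 1) - (-2x^2 - x + 4) = -2x^2 - 4.
N(-3) = -22.

-22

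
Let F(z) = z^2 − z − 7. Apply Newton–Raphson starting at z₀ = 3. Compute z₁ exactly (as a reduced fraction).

16/5

F'(z) = 2z − 1.
F(3) = −1, F'(3) = 5, so z₁ = 3 − (−1)/5 = 16/5.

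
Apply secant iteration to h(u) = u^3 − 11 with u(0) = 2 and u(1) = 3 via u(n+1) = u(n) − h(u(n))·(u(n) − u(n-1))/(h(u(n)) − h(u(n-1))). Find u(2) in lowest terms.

h(2) = −3, h(3) = 16. u(2) = 3 − 16·(3 − 2)/(16 − (−3)) = 41/19.

41/19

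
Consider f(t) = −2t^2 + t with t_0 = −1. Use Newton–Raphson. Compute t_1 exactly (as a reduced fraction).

f'(t) = −4t + 1.
f(−1) = −3, f'(−1) = 5, so t_1 = (−1) − (−3)/5 = −2/5.

−2/5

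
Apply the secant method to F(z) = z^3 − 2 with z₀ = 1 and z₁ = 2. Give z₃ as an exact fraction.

75/62

F(1) = −1, F(2) = 6. z₂ = 2 − 6·(2 − 1)/(6 − (−1)) = 8/7.
F(2) = 6, F(8/7) = −174/343. z₃ = (8/7) − (−174/343)·((8/7) − 2)/((−174/343) − 6) = 75/62.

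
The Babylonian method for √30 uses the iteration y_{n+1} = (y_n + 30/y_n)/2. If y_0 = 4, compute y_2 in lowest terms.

1009/184

y_1 = (4 + 30/4)/2 = 23/4.
y_2 = (23/4 + 30/(23/4))/2 = 1009/184.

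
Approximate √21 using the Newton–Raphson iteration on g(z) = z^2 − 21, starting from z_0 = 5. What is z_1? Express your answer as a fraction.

23/5

g'(z) = 2z.
g(5) = 4, g'(5) = 10, so z_1 = 5 − 4/10 = 23/5.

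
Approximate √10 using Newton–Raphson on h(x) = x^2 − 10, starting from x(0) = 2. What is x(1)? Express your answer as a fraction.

7/2

h'(x) = 2x.
h(2) = −6, h'(2) = 4, so x(1) = 2 − (−6)/4 = 7/2.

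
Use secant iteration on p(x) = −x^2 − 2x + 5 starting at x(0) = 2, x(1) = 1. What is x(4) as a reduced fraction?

129/89

p(2) = −3, p(1) = 2. x(2) = 1 − 2·(1 − 2)/(2 − (−3)) = 7/5.
p(1) = 2, p(7/5) = 6/25. x(3) = (7/5) − (6/25)·((7/5) − 1)/((6/25) − 2) = 16/11.
p(7/5) = 6/25, p(16/11) = −3/121. x(4) = (16/11) − (−3/121)·((16/11) − (7/5))/((−3/121) − (6/25)) = 129/89.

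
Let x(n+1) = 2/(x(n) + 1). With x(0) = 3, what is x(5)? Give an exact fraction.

x(1) = 2/(3 + 1) = 1/2.
x(2) = 2/(1/2 + 1) = 4/3.
x(3) = 2/(4/3 + 1) = 6/7.
x(4) = 2/(6/7 + 1) = 14/13.
x(5) = 2/(14/13 + 1) = 26/27.

26/27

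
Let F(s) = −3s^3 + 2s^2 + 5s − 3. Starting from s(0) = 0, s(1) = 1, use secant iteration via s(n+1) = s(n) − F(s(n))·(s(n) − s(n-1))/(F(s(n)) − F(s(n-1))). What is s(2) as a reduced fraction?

3/4

F(0) = −3, F(1) = 1. s(2) = 1 − 1·(1 − 0)/(1 − (−3)) = 3/4.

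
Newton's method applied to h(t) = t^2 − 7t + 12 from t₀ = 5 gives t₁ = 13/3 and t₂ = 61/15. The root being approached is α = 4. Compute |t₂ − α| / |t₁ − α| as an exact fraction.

t₁ − α = 13/3 − 4 = 1/3, so |t₁ − α| = 1/3.
t₂ − α = 61/15 − 4 = 1/15, so |t₂ − α| = 1/15.
Ratio = (1/15) / (1/3) = 1/5.

1/5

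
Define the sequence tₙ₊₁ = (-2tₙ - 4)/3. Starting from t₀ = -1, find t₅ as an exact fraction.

t₁ = (-2·(-1) - 4)/3 = -2/3.
t₂ = (-2·(-2/3) - 4)/3 = -8/9.
t₃ = (-2·(-8/9) - 4)/3 = -20/27.
t₄ = (-2·(-20/27) - 4)/3 = -68/81.
t₅ = (-2·(-68/81) - 4)/3 = -188/243.

-188/243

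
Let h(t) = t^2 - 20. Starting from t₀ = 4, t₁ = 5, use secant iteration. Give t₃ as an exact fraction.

h(4) = -4, h(5) = 5. t₂ = 5 - 5·(5 - 4)/(5 - (-4)) = 40/9.
h(5) = 5, h(40/9) = -20/81. t₃ = (40/9) - (-20/81)·((40/9) - 5)/((-20/81) - 5) = 76/17.

76/17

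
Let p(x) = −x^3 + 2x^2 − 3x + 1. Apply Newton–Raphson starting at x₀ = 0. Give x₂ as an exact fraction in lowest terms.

23/54

p'(x) = −3x^2 + 4x − 3.
p(0) = 1, p'(0) = −3, so x₁ = 0 − 1/(−3) = 1/3.
p(1/3) = 5/27, p'(1/3) = −2, so x₂ = (1/3) − (5/27)/(−2) = 23/54.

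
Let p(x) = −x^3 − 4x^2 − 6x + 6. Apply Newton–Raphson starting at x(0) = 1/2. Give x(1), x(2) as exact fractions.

p'(x) = −3x^2 − 8x − 6.
p(1/2) = 15/8, p'(1/2) = −43/4, so x(1) = (1/2) − (15/8)/(−43/4) = 29/43.
p(29/43) = −13725/79507, p'(29/43) = −23593/1849, so x(2) = (29/43) − (−13725/79507)/(−23593/1849) = 670472/1014499.

x(1) = 29/43, x(2) = 670472/1014499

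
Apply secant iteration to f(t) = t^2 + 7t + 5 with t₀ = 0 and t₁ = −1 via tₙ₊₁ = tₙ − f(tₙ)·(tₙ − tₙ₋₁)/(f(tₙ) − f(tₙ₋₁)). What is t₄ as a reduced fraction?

f(0) = 5, f(−1) = −1. t₂ = (−1) − (−1)·((−1) − 0)/((−1) − 5) = −5/6.
f(−1) = −1, f(−5/6) = −5/36. t₃ = (−5/6) − (−5/36)·((−5/6) − (−1))/((−5/36) − (−1)) = −25/31.
f(−5/6) = −5/36, f(−25/31) = 5/961. t₄ = (−25/31) − (5/961)·((−25/31) − (−5/6))/((5/961) − (−5/36)) = −805/997.

−805/997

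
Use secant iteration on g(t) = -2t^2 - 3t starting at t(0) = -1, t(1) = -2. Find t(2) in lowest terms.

-4/3

g(-1) = 1, g(-2) = -2. t(2) = (-2) - (-2)·((-2) - (-1))/((-2) - 1) = -4/3.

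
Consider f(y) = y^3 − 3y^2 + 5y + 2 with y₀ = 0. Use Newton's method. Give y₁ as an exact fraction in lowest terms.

f'(y) = 3y^2 − 6y + 5.
f(0) = 2, f'(0) = 5, so y₁ = 0 − 2/5 = −2/5.

−2/5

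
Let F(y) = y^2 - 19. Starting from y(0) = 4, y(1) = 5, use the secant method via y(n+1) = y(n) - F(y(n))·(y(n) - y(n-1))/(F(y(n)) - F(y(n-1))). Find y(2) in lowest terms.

F(4) = -3, F(5) = 6. y(2) = 5 - 6·(5 - 4)/(6 - (-3)) = 13/3.

13/3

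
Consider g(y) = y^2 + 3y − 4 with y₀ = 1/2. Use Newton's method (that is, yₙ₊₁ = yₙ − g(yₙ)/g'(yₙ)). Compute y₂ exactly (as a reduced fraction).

g'(y) = 2y + 3.
g(1/2) = −9/4, g'(1/2) = 4, so y₁ = (1/2) − (−9/4)/4 = 17/16.
g(17/16) = 81/256, g'(17/16) = 41/8, so y₂ = (17/16) − (81/256)/(41/8) = 1313/1312.

1313/1312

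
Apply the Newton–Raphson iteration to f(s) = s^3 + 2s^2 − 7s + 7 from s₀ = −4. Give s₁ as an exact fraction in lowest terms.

−103/25

f'(s) = 3s^2 + 4s − 7.
f(−4) = 3, f'(−4) = 25, so s₁ = (−4) − 3/25 = −103/25.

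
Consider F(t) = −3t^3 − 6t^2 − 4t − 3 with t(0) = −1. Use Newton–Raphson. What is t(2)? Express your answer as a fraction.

−111/49

F'(t) = −9t^2 − 12t − 4.
F(−1) = −2, F'(−1) = −1, so t(1) = (−1) − (−2)/(−1) = −3.
F(−3) = 36, F'(−3) = −49, so t(2) = (−3) − 36/(−49) = −111/49.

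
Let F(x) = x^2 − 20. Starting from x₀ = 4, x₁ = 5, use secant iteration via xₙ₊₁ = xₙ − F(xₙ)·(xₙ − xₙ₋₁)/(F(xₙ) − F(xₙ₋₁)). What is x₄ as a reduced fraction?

1525/341

F(4) = −4, F(5) = 5. x₂ = 5 − 5·(5 − 4)/(5 − (−4)) = 40/9.
F(5) = 5, F(40/9) = −20/81. x₃ = (40/9) − (−20/81)·((40/9) − 5)/((−20/81) − 5) = 76/17.
F(40/9) = −20/81, F(76/17) = −4/289. x₄ = (76/17) − (−4/289)·((76/17) − (40/9))/((−4/289) − (−20/81)) = 1525/341.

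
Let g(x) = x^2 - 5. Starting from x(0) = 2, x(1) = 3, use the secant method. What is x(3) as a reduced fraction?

g(2) = -1, g(3) = 4. x(2) = 3 - 4·(3 - 2)/(4 - (-1)) = 11/5.
g(3) = 4, g(11/5) = -4/25. x(3) = (11/5) - (-4/25)·((11/5) - 3)/((-4/25) - 4) = 29/13.

29/13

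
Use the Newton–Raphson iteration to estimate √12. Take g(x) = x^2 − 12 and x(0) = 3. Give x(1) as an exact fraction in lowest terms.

g'(x) = 2x.
g(3) = −3, g'(3) = 6, so x(1) = 3 − (−3)/6 = 7/2.

7/2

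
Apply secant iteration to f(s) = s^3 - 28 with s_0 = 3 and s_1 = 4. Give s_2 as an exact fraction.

f(3) = -1, f(4) = 36. s_2 = 4 - 36·(4 - 3)/(36 - (-1)) = 112/37.

112/37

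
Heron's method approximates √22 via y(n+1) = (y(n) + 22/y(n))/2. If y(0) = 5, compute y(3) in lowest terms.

y(1) = (5 + 22/5)/2 = 47/10.
y(2) = (47/10 + 22/(47/10))/2 = 4409/940.
y(3) = (4409/940 + 22/(4409/940))/2 = 38878481/8288920.

38878481/8288920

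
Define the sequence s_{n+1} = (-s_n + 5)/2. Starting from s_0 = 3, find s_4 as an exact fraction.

s_1 = (-3 + 5)/2 = 1.
s_2 = (-1 + 5)/2 = 2.
s_3 = (-2 + 5)/2 = 3/2.
s_4 = (-(3/2) + 5)/2 = 7/4.

7/4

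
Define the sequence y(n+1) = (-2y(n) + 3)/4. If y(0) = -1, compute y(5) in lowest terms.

35/64

y(1) = (-2·(-1) + 3)/4 = 5/4.
y(2) = (-2·(5/4) + 3)/4 = 1/8.
y(3) = (-2·(1/8) + 3)/4 = 11/16.
y(4) = (-2·(11/16) + 3)/4 = 13/32.
y(5) = (-2·(13/32) + 3)/4 = 35/64.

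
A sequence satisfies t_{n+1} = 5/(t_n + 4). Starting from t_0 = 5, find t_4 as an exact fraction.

t_1 = 5/(5 + 4) = 5/9.
t_2 = 5/(5/9 + 4) = 45/41.
t_3 = 5/(45/41 + 4) = 205/209.
t_4 = 5/(205/209 + 4) = 1045/1041.

1045/1041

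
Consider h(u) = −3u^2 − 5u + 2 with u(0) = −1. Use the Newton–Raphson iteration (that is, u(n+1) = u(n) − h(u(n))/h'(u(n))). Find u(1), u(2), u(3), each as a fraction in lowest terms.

h'(u) = −6u − 5.
h(−1) = 4, h'(−1) = 1, so u(1) = (−1) − 4/1 = −5.
h(−5) = −48, h'(−5) = 25, so u(2) = (−5) − (−48)/25 = −77/25.
h(−77/25) = −6912/625, h'(−77/25) = 337/25, so u(3) = (−77/25) − (−6912/625)/(337/25) = −19037/8425.

u(1) = −5, u(2) = −77/25, u(3) = −19037/8425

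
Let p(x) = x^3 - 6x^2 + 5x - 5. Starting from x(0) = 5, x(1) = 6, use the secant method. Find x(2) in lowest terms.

p(5) = -5, p(6) = 25. x(2) = 6 - 25·(6 - 5)/(25 - (-5)) = 31/6.

31/6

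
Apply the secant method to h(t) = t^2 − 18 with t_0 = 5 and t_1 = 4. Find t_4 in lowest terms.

11960/2819

h(5) = 7, h(4) = −2. t_2 = 4 − (−2)·(4 − 5)/((−2) − 7) = 38/9.
h(4) = −2, h(38/9) = −14/81. t_3 = (38/9) − (−14/81)·((38/9) − 4)/((−14/81) − (−2)) = 157/37.
h(38/9) = −14/81, h(157/37) = 7/1369. t_4 = (157/37) − (7/1369)·((157/37) − (38/9))/((7/1369) − (−14/81)) = 11960/2819.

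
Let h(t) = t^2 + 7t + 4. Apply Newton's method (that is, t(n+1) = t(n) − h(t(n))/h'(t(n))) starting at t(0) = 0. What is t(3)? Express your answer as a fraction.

−297076/473263

h'(t) = 2t + 7.
h(0) = 4, h'(0) = 7, so t(1) = 0 − 4/7 = −4/7.
h(−4/7) = 16/49, h'(−4/7) = 41/7, so t(2) = (−4/7) − (16/49)/(41/7) = −180/287.
h(−180/287) = 256/82369, h'(−180/287) = 1649/287, so t(3) = (−180/287) − (256/82369)/(1649/287) = −297076/473263.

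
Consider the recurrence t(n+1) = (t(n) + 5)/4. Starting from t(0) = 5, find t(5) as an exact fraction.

t(1) = (5 + 5)/4 = 5/2.
t(2) = ((5/2) + 5)/4 = 15/8.
t(3) = ((15/8) + 5)/4 = 55/32.
t(4) = ((55/32) + 5)/4 = 215/128.
t(5) = ((215/128) + 5)/4 = 855/512.

855/512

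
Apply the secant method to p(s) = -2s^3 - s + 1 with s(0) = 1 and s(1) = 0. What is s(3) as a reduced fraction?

p(1) = -2, p(0) = 1. s(2) = 0 - 1·(0 - 1)/(1 - (-2)) = 1/3.
p(0) = 1, p(1/3) = 16/27. s(3) = (1/3) - (16/27)·((1/3) - 0)/((16/27) - 1) = 9/11.

9/11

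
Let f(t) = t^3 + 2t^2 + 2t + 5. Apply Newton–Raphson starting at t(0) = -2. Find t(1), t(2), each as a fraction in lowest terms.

f'(t) = 3t^2 + 4t + 2.
f(-2) = 1, f'(-2) = 6, so t(1) = (-2) - 1/6 = -13/6.
f(-13/6) = -25/216, f'(-13/6) = 89/12, so t(2) = (-13/6) - (-25/216)/(89/12) = -1723/801.

t(1) = -13/6, t(2) = -1723/801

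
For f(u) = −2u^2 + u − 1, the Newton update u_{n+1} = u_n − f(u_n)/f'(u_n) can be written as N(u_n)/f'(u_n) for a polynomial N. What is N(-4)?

f'(u) = −4u + 1.
N(u) = u·f'(u) − f(u) = u·(−4u + 1) − (−2u^2 + u − 1) = −2u^2 + 1.
N(-4) = −31.

−31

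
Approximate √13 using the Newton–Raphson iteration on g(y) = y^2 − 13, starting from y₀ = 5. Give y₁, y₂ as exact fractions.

g'(y) = 2y.
g(5) = 12, g'(5) = 10, so y₁ = 5 − 12/10 = 19/5.
g(19/5) = 36/25, g'(19/5) = 38/5, so y₂ = (19/5) − (36/25)/(38/5) = 343/95.

y₁ = 19/5, y₂ = 343/95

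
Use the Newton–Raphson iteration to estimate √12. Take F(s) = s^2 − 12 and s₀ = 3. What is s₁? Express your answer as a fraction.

F'(s) = 2s.
F(3) = −3, F'(3) = 6, so s₁ = 3 − (−3)/6 = 7/2.

7/2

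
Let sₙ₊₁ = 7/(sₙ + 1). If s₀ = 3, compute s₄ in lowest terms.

273/116

s₁ = 7/(3 + 1) = 7/4.
s₂ = 7/(7/4 + 1) = 28/11.
s₃ = 7/(28/11 + 1) = 77/39.
s₄ = 7/(77/39 + 1) = 273/116.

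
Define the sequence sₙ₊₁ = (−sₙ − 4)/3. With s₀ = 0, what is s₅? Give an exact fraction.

−244/243

s₁ = (−0 − 4)/3 = −4/3.
s₂ = (−(−4/3) − 4)/3 = −8/9.
s₃ = (−(−8/9) − 4)/3 = −28/27.
s₄ = (−(−28/27) − 4)/3 = −80/81.
s₅ = (−(−80/81) − 4)/3 = −244/243.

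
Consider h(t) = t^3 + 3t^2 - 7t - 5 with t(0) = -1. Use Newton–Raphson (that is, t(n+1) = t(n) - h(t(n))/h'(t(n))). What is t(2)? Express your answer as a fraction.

-353/595

h'(t) = 3t^2 + 6t - 7.
h(-1) = 4, h'(-1) = -10, so t(1) = (-1) - 4/(-10) = -3/5.
h(-3/5) = 8/125, h'(-3/5) = -238/25, so t(2) = (-3/5) - (8/125)/(-238/25) = -353/595.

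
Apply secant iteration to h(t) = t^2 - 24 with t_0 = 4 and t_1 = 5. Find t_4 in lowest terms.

h(4) = -8, h(5) = 1. t_2 = 5 - 1·(5 - 4)/(1 - (-8)) = 44/9.
h(5) = 1, h(44/9) = -8/81. t_3 = (44/9) - (-8/81)·((44/9) - 5)/((-8/81) - 1) = 436/89.
h(44/9) = -8/81, h(436/89) = -8/7921. t_4 = (436/89) - (-8/7921)·((436/89) - (44/9))/((-8/7921) - (-8/81)) = 4801/980.

4801/980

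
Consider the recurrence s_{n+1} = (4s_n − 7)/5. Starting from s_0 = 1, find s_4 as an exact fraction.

−2327/625

s_1 = (4·1 − 7)/5 = −3/5.
s_2 = (4·(−3/5) − 7)/5 = −47/25.
s_3 = (4·(−47/25) − 7)/5 = −363/125.
s_4 = (4·(−363/125) − 7)/5 = −2327/625.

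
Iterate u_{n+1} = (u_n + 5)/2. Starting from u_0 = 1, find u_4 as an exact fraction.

19/4

u_1 = (1 + 5)/2 = 3.
u_2 = (3 + 5)/2 = 4.
u_3 = (4 + 5)/2 = 9/2.
u_4 = ((9/2) + 5)/2 = 19/4.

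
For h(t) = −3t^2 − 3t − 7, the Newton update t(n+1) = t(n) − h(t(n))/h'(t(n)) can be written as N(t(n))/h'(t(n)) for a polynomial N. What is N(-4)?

h'(t) = −6t − 3.
N(t) = t·h'(t) − h(t) = t·(−6t − 3) − (−3t^2 − 3t − 7) = −3t^2 + 7.
N(-4) = −41.

−41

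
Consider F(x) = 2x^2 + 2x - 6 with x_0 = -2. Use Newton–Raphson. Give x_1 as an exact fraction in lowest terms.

F'(x) = 4x + 2.
F(-2) = -2, F'(-2) = -6, so x_1 = (-2) - (-2)/(-6) = -7/3.

-7/3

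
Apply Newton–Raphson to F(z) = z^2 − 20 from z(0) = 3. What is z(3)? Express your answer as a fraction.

4858801/1086456

F'(z) = 2z.
F(3) = −11, F'(3) = 6, so z(1) = 3 − (−11)/6 = 29/6.
F(29/6) = 121/36, F'(29/6) = 29/3, so z(2) = (29/6) − (121/36)/(29/3) = 1561/348.
F(1561/348) = 14641/121104, F'(1561/348) = 1561/174, so z(3) = (1561/348) − (14641/121104)/(1561/174) = 4858801/1086456.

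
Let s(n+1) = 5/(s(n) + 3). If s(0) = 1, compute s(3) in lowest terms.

85/71

s(1) = 5/(1 + 3) = 5/4.
s(2) = 5/(5/4 + 3) = 20/17.
s(3) = 5/(20/17 + 3) = 85/71.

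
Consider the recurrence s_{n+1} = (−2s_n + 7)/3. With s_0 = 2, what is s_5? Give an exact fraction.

s_1 = (−2·2 + 7)/3 = 1.
s_2 = (−2·1 + 7)/3 = 5/3.
s_3 = (−2·(5/3) + 7)/3 = 11/9.
s_4 = (−2·(11/9) + 7)/3 = 41/27.
s_5 = (−2·(41/27) + 7)/3 = 107/81.

107/81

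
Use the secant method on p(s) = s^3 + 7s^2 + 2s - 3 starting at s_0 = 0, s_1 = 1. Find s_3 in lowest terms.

549/1249

p(0) = -3, p(1) = 7. s_2 = 1 - 7·(1 - 0)/(7 - (-3)) = 3/10.
p(1) = 7, p(3/10) = -1743/1000. s_3 = (3/10) - (-1743/1000)·((3/10) - 1)/((-1743/1000) - 7) = 549/1249.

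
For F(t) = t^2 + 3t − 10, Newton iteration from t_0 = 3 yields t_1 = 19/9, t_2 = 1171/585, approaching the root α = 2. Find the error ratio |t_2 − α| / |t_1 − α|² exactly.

t_1 − α = 19/9 − 2 = 1/9, so |t_1 − α| = 1/9.
t_2 − α = 1171/585 − 2 = 1/585, so |t_2 − α| = 1/585.
|t_1 − α|² = 1/81.
Ratio = (1/585) / (1/81) = 9/65.

9/65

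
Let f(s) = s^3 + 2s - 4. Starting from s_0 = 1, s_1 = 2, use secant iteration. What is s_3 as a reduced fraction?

442/383

f(1) = -1, f(2) = 8. s_2 = 2 - 8·(2 - 1)/(8 - (-1)) = 10/9.
f(2) = 8, f(10/9) = -296/729. s_3 = (10/9) - (-296/729)·((10/9) - 2)/((-296/729) - 8) = 442/383.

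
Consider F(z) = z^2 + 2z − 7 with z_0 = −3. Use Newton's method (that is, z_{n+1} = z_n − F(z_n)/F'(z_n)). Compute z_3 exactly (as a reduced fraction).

F'(z) = 2z + 2.
F(−3) = −4, F'(−3) = −4, so z_1 = (−3) − (−4)/(−4) = −4.
F(−4) = 1, F'(−4) = −6, so z_2 = (−4) − 1/(−6) = −23/6.
F(−23/6) = 1/36, F'(−23/6) = −17/3, so z_3 = (−23/6) − (1/36)/(−17/3) = −781/204.

−781/204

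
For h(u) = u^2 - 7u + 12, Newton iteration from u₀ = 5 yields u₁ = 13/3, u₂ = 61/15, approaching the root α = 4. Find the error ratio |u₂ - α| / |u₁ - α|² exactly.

u₁ - α = 13/3 - 4 = 1/3, so |u₁ - α| = 1/3.
u₂ - α = 61/15 - 4 = 1/15, so |u₂ - α| = 1/15.
|u₁ - α|² = 1/9.
Ratio = (1/15) / (1/9) = 3/5.

3/5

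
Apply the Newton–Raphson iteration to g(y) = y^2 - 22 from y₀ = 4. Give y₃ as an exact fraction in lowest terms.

g'(y) = 2y.
g(4) = -6, g'(4) = 8, so y₁ = 4 - (-6)/8 = 19/4.
g(19/4) = 9/16, g'(19/4) = 19/2, so y₂ = (19/4) - (9/16)/(19/2) = 713/152.
g(713/152) = 81/23104, g'(713/152) = 713/76, so y₃ = (713/152) - (81/23104)/(713/76) = 1016657/216752.

1016657/216752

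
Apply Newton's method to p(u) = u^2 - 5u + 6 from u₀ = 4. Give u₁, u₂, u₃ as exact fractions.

u₁ = 10/3, u₂ = 46/15, u₃ = 766/255

p'(u) = 2u - 5.
p(4) = 2, p'(4) = 3, so u₁ = 4 - 2/3 = 10/3.
p(10/3) = 4/9, p'(10/3) = 5/3, so u₂ = (10/3) - (4/9)/(5/3) = 46/15.
p(46/15) = 16/225, p'(46/15) = 17/15, so u₃ = (46/15) - (16/225)/(17/15) = 766/255.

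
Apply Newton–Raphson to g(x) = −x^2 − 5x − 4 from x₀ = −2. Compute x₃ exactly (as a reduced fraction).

−84/85

g'(x) = −2x − 5.
g(−2) = 2, g'(−2) = −1, so x₁ = (−2) − 2/(−1) = 0.
g(0) = −4, g'(0) = −5, so x₂ = 0 − (−4)/(−5) = −4/5.
g(−4/5) = −16/25, g'(−4/5) = −17/5, so x₃ = (−4/5) − (−16/25)/(−17/5) = −84/85.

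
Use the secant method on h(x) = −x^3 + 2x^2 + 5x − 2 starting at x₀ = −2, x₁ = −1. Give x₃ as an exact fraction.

h(−2) = 4, h(−1) = −4. x₂ = (−1) − (−4)·((−1) − (−2))/((−4) − 4) = −3/2.
h(−1) = −4, h(−3/2) = −13/8. x₃ = (−3/2) − (−13/8)·((−3/2) − (−1))/((−13/8) − (−4)) = −35/19.

−35/19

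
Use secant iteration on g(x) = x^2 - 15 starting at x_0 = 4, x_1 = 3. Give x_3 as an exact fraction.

g(4) = 1, g(3) = -6. x_2 = 3 - (-6)·(3 - 4)/((-6) - 1) = 27/7.
g(3) = -6, g(27/7) = -6/49. x_3 = (27/7) - (-6/49)·((27/7) - 3)/((-6/49) - (-6)) = 31/8.

31/8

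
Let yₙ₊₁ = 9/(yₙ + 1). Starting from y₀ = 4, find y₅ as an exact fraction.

y₁ = 9/(4 + 1) = 9/5.
y₂ = 9/(9/5 + 1) = 45/14.
y₃ = 9/(45/14 + 1) = 126/59.
y₄ = 9/(126/59 + 1) = 531/185.
y₅ = 9/(531/185 + 1) = 1665/716.

1665/716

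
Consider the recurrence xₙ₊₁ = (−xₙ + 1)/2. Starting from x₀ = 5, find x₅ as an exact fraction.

x₁ = (−5 + 1)/2 = −2.
x₂ = (−(−2) + 1)/2 = 3/2.
x₃ = (−(3/2) + 1)/2 = −1/4.
x₄ = (−(−1/4) + 1)/2 = 5/8.
x₅ = (−(5/8) + 1)/2 = 3/16.

3/16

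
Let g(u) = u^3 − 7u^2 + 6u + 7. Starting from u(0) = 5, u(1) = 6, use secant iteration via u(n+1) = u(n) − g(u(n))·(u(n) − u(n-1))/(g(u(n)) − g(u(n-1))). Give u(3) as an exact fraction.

60254/10509

g(5) = −13, g(6) = 7. u(2) = 6 − 7·(6 − 5)/(7 − (−13)) = 113/20.
g(6) = 7, g(113/20) = −17563/8000. u(3) = (113/20) − (−17563/8000)·((113/20) − 6)/((−17563/8000) − 7) = 60254/10509.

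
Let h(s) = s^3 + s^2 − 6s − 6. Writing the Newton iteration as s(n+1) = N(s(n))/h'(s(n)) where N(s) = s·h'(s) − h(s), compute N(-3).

−39

h'(s) = 3s^2 + 2s − 6.
N(s) = s·h'(s) − h(s) = s·(3s^2 + 2s − 6) − (s^3 + s^2 − 6s − 6) = 2s^3 + s^2 + 6.
N(-3) = −39.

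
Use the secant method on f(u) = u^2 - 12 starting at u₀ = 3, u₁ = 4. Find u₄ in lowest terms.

724/209

f(3) = -3, f(4) = 4. u₂ = 4 - 4·(4 - 3)/(4 - (-3)) = 24/7.
f(4) = 4, f(24/7) = -12/49. u₃ = (24/7) - (-12/49)·((24/7) - 4)/((-12/49) - 4) = 45/13.
f(24/7) = -12/49, f(45/13) = -3/169. u₄ = (45/13) - (-3/169)·((45/13) - (24/7))/((-3/169) - (-12/49)) = 724/209.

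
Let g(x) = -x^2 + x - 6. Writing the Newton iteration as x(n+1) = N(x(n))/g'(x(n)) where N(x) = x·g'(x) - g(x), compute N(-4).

-10

g'(x) = -2x + 1.
N(x) = x·g'(x) - g(x) = x·(-2x + 1) - (-x^2 + x - 6) = -x^2 + 6.
N(-4) = -10.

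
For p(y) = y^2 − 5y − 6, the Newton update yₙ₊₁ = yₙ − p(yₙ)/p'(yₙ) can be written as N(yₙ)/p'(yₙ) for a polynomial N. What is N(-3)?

15

p'(y) = 2y − 5.
N(y) = y·p'(y) − p(y) = y·(2y − 5) − (y^2 − 5y − 6) = y^2 + 6.
N(-3) = 15.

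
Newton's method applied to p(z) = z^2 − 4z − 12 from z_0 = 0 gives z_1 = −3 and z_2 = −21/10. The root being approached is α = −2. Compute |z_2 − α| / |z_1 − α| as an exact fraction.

z_1 − α = −3 − (−2) = −3 + 2 = −1, so |z_1 − α| = 1.
z_2 − α = −21/10 − (−2) = −21/10 + 2 = −1/10, so |z_2 − α| = 1/10.
Ratio = (1/10) / 1 = 1/10.

1/10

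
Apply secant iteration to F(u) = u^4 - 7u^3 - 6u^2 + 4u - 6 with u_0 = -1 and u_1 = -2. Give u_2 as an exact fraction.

F(-1) = -8, F(-2) = 34. u_2 = (-2) - 34·((-2) - (-1))/(34 - (-8)) = -25/21.

-25/21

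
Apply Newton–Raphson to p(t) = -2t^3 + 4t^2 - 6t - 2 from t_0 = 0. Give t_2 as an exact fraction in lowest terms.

-5/18

p'(t) = -6t^2 + 8t - 6.
p(0) = -2, p'(0) = -6, so t_1 = 0 - (-2)/(-6) = -1/3.
p(-1/3) = 14/27, p'(-1/3) = -28/3, so t_2 = (-1/3) - (14/27)/(-28/3) = -5/18.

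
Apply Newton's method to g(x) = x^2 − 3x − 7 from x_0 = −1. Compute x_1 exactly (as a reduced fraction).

g'(x) = 2x − 3.
g(−1) = −3, g'(−1) = −5, so x_1 = (−1) − (−3)/(−5) = −8/5.

−8/5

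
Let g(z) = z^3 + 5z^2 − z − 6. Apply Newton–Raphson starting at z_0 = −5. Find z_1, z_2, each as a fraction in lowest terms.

z_1 = −119/24, z_2 = −794027/160164

g'(z) = 3z^2 + 10z − 1.
g(−5) = −1, g'(−5) = 24, so z_1 = (−5) − (−1)/24 = −119/24.
g(−119/24) = −239/13824, g'(−119/24) = 1483/64, so z_2 = (−119/24) − (−239/13824)/(1483/64) = −794027/160164.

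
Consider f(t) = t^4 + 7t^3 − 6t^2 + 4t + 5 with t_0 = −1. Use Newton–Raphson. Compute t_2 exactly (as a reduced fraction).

f'(t) = 4t^3 + 21t^2 − 12t + 4.
f(−1) = −11, f'(−1) = 33, so t_1 = (−1) − (−11)/33 = −2/3.
f(−2/3) = −179/81, f'(−2/3) = 544/27, so t_2 = (−2/3) − (−179/81)/(544/27) = −303/544.

−303/544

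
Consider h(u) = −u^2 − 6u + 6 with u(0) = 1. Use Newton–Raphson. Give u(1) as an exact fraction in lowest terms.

h'(u) = −2u − 6.
h(1) = −1, h'(1) = −8, so u(1) = 1 − (−1)/(−8) = 7/8.

7/8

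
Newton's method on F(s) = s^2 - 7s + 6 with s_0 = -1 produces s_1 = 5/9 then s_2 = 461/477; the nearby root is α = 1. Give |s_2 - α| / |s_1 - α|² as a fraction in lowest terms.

9/53

s_1 - α = 5/9 - 1 = -4/9, so |s_1 - α| = 4/9.
s_2 - α = 461/477 - 1 = -16/477, so |s_2 - α| = 16/477.
|s_1 - α|² = 16/81.
Ratio = (16/477) / (16/81) = 9/53.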